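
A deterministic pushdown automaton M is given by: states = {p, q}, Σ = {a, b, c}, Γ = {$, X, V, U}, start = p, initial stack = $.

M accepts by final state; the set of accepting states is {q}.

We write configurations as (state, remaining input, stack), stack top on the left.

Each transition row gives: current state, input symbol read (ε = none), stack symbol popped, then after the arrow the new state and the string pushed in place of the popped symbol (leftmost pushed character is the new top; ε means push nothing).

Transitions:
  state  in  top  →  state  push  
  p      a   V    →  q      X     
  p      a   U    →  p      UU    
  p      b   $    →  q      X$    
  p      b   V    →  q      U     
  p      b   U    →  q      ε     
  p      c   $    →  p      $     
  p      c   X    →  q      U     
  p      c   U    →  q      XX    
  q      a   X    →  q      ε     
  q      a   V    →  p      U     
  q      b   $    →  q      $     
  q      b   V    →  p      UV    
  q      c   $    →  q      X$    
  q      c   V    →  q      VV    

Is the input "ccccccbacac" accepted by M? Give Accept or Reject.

Accept

(p, ccccccbacac, $) ⊢ (p, cccccbacac, $) ⊢ (p, ccccbacac, $) ⊢ (p, cccbacac, $) ⊢ (p, ccbacac, $) ⊢ (p, cbacac, $) ⊢ (p, bacac, $) ⊢ (q, acac, X$) ⊢ (q, cac, $) ⊢ (q, ac, X$) ⊢ (q, c, $) ⊢ (q, ε, X$)
All input consumed; state q ∈ F.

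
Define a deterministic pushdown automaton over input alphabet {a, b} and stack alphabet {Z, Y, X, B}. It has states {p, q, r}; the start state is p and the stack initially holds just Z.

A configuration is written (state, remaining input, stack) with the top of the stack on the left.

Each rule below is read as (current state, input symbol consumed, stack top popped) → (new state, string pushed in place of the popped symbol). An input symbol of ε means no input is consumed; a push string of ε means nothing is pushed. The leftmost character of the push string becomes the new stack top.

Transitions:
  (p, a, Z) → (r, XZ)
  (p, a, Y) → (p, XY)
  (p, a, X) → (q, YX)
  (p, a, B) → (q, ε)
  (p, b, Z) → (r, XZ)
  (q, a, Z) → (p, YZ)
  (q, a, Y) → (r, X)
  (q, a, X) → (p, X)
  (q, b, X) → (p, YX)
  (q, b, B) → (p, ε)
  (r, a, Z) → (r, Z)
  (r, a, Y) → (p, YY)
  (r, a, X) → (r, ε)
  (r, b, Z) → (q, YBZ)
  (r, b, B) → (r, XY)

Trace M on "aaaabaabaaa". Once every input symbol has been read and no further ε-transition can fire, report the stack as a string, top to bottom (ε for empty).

(p, aaaabaabaaa, Z) ⊢ (r, aaabaabaaa, XZ) ⊢ (r, aabaabaaa, Z) ⊢ (r, abaabaaa, Z) ⊢ (r, baabaaa, Z) ⊢ (q, aabaaa, YBZ) ⊢ (r, abaaa, XBZ) ⊢ (r, baaa, BZ) ⊢ (r, aaa, XYZ) ⊢ (r, aa, YZ) ⊢ (p, a, YYZ) ⊢ (p, ε, XYYZ)
All input consumed in state p with stack XYYZ.

XYYZ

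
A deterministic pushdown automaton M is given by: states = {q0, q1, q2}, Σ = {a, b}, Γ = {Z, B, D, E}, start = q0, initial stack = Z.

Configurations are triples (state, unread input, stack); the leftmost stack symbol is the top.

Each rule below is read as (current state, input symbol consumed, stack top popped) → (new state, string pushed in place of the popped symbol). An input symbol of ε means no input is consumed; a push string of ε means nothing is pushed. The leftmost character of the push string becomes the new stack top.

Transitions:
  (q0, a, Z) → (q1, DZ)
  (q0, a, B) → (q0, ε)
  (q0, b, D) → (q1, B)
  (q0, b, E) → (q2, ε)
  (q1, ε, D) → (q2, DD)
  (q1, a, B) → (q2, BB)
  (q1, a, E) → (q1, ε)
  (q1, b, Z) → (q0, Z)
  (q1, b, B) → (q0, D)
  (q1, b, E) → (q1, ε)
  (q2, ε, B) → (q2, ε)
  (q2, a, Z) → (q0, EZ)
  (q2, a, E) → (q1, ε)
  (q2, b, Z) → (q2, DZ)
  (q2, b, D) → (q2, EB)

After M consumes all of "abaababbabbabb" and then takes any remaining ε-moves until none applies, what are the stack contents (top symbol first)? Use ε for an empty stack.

(q0, abaababbabbabb, Z)
  read a, top Z: go to q1, push DZ → (q1, baababbabbabb, DZ)
  ε-move, top D: go to q2, push DD → (q2, baababbabbabb, DDZ)
  read b, top D: go to q2, push EB → (q2, aababbabbabb, EBDZ)
  read a, top E: go to q1, push ε → (q1, ababbabbabb, BDZ)
  read a, top B: go to q2, push BB → (q2, babbabbabb, BBDZ)
  ε-move, top B: go to q2, push ε → (q2, babbabbabb, BDZ)
  ε-move, top B: go to q2, push ε → (q2, babbabbabb, DZ)
  read b, top D: go to q2, push EB → (q2, abbabbabb, EBZ)
  read a, top E: go to q1, push ε → (q1, bbabbabb, BZ)
  read b, top B: go to q0, push D → (q0, babbabb, DZ)
  read b, top D: go to q1, push B → (q1, abbabb, BZ)
  read a, top B: go to q2, push BB → (q2, bbabb, BBZ)
  ε-move, top B: go to q2, push ε → (q2, bbabb, BZ)
  ε-move, top B: go to q2, push ε → (q2, bbabb, Z)
  read b, top Z: go to q2, push DZ → (q2, babb, DZ)
  read b, top D: go to q2, push EB → (q2, abb, EBZ)
  read a, top E: go to q1, push ε → (q1, bb, BZ)
  read b, top B: go to q0, push D → (q0, b, DZ)
  read b, top D: go to q1, push B → (q1, ε, BZ)
All input consumed in state q1 with stack BZ.

BZ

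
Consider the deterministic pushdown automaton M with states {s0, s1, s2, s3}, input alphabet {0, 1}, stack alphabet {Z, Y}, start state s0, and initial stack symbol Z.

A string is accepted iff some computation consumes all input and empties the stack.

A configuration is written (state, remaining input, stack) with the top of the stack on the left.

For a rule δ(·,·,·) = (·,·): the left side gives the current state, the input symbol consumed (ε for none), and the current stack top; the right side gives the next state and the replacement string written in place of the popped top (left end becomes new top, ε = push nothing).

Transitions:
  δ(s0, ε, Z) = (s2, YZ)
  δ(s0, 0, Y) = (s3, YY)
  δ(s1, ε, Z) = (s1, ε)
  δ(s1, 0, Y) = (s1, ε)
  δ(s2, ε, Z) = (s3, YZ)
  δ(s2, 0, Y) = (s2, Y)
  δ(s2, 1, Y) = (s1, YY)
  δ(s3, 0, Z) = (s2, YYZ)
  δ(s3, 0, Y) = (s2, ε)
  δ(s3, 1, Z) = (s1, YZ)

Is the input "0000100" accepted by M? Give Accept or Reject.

(s0, 0000100, Z)
  ε-move, top Z: go to s2, push YZ → (s2, 0000100, YZ)
  read 0, top Y: go to s2, push Y → (s2, 000100, YZ)
  read 0, top Y: go to s2, push Y → (s2, 00100, YZ)
  read 0, top Y: go to s2, push Y → (s2, 0100, YZ)
  read 0, top Y: go to s2, push Y → (s2, 100, YZ)
  read 1, top Y: go to s1, push YY → (s1, 00, YYZ)
  read 0, top Y: go to s1, push ε → (s1, 0, YZ)
  read 0, top Y: go to s1, push ε → (s1, ε, Z)
  ε-move, top Z: go to s1, push ε → (s1, ε, ε)
All input consumed and the stack is empty.

Accept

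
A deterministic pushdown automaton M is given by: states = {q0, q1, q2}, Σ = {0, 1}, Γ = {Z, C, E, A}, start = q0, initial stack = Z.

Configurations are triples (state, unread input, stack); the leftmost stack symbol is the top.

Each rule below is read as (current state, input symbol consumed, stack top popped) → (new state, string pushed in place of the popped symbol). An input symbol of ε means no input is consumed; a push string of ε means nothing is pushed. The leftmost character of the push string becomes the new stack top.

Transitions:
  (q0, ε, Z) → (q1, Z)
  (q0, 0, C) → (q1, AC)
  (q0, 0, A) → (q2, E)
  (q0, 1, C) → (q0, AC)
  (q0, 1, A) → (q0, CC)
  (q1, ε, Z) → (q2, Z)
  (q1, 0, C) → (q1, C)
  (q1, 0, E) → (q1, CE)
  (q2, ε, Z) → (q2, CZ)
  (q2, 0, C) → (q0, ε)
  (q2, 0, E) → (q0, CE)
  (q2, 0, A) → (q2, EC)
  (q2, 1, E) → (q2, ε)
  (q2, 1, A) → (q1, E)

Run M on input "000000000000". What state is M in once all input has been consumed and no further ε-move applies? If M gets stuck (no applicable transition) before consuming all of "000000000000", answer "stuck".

(q0, 000000000000, Z)
  ε-move, top Z: go to q1, push Z → (q1, 000000000000, Z)
  ε-move, top Z: go to q2, push Z → (q2, 000000000000, Z)
  ε-move, top Z: go to q2, push CZ → (q2, 000000000000, CZ)
  read 0, top C: go to q0, push ε → (q0, 00000000000, Z)
  ε-move, top Z: go to q1, push Z → (q1, 00000000000, Z)
  ε-move, top Z: go to q2, push Z → (q2, 00000000000, Z)
  ε-move, top Z: go to q2, push CZ → (q2, 00000000000, CZ)
  read 0, top C: go to q0, push ε → (q0, 0000000000, Z)
  ε-move, top Z: go to q1, push Z → (q1, 0000000000, Z)
  ε-move, top Z: go to q2, push Z → (q2, 0000000000, Z)
  ε-move, top Z: go to q2, push CZ → (q2, 0000000000, CZ)
  read 0, top C: go to q0, push ε → (q0, 000000000, Z)
  ε-move, top Z: go to q1, push Z → (q1, 000000000, Z)
  ε-move, top Z: go to q2, push Z → (q2, 000000000, Z)
  ε-move, top Z: go to q2, push CZ → (q2, 000000000, CZ)
  read 0, top C: go to q0, push ε → (q0, 00000000, Z)
  ε-move, top Z: go to q1, push Z → (q1, 00000000, Z)
  ε-move, top Z: go to q2, push Z → (q2, 00000000, Z)
  ε-move, top Z: go to q2, push CZ → (q2, 00000000, CZ)
  read 0, top C: go to q0, push ε → (q0, 0000000, Z)
  ε-move, top Z: go to q1, push Z → (q1, 0000000, Z)
  ε-move, top Z: go to q2, push Z → (q2, 0000000, Z)
  ε-move, top Z: go to q2, push CZ → (q2, 0000000, CZ)
  read 0, top C: go to q0, push ε → (q0, 000000, Z)
  ε-move, top Z: go to q1, push Z → (q1, 000000, Z)
  ε-move, top Z: go to q2, push Z → (q2, 000000, Z)
  ε-move, top Z: go to q2, push CZ → (q2, 000000, CZ)
  read 0, top C: go to q0, push ε → (q0, 00000, Z)
  ε-move, top Z: go to q1, push Z → (q1, 00000, Z)
  ε-move, top Z: go to q2, push Z → (q2, 00000, Z)
  ε-move, top Z: go to q2, push CZ → (q2, 00000, CZ)
  read 0, top C: go to q0, push ε → (q0, 0000, Z)
  ε-move, top Z: go to q1, push Z → (q1, 0000, Z)
  ε-move, top Z: go to q2, push Z → (q2, 0000, Z)
  ε-move, top Z: go to q2, push CZ → (q2, 0000, CZ)
  read 0, top C: go to q0, push ε → (q0, 000, Z)
  ε-move, top Z: go to q1, push Z → (q1, 000, Z)
  ε-move, top Z: go to q2, push Z → (q2, 000, Z)
  ε-move, top Z: go to q2, push CZ → (q2, 000, CZ)
  read 0, top C: go to q0, push ε → (q0, 00, Z)
  ε-move, top Z: go to q1, push Z → (q1, 00, Z)
  ε-move, top Z: go to q2, push Z → (q2, 00, Z)
  ε-move, top Z: go to q2, push CZ → (q2, 00, CZ)
  read 0, top C: go to q0, push ε → (q0, 0, Z)
  ε-move, top Z: go to q1, push Z → (q1, 0, Z)
  ε-move, top Z: go to q2, push Z → (q2, 0, Z)
  ε-move, top Z: go to q2, push CZ → (q2, 0, CZ)
  read 0, top C: go to q0, push ε → (q0, ε, Z)
  ε-move, top Z: go to q1, push Z → (q1, ε, Z)
  ε-move, top Z: go to q2, push Z → (q2, ε, Z)
  ε-move, top Z: go to q2, push CZ → (q2, ε, CZ)
All input consumed; M is in state q2.

q2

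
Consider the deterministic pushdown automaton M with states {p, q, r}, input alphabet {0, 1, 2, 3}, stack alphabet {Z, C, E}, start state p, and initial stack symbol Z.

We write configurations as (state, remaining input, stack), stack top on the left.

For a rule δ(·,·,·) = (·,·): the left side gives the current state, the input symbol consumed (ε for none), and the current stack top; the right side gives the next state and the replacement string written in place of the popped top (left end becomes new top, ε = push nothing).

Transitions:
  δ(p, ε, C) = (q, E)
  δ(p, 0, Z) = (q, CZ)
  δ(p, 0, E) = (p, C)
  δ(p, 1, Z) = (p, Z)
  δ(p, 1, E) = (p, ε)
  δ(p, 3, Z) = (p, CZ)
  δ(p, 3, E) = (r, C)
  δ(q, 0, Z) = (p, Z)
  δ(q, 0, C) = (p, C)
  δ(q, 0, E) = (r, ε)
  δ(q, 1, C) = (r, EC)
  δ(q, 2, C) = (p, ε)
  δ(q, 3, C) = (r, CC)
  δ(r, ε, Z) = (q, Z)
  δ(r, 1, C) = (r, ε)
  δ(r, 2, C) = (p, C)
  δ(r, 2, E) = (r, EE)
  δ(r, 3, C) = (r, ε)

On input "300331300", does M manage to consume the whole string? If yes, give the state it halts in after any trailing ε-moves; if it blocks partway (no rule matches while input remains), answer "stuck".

(p, 300331300, Z) ⊢ (p, 00331300, CZ) ⊢ (q, 00331300, EZ) ⊢ (r, 0331300, Z) ⊢ (q, 0331300, Z) ⊢ (p, 331300, Z) ⊢ (p, 31300, CZ) ⊢ (q, 31300, EZ)
No transition for (q, 3, top E); M blocks with input 31300 remaining.

stuck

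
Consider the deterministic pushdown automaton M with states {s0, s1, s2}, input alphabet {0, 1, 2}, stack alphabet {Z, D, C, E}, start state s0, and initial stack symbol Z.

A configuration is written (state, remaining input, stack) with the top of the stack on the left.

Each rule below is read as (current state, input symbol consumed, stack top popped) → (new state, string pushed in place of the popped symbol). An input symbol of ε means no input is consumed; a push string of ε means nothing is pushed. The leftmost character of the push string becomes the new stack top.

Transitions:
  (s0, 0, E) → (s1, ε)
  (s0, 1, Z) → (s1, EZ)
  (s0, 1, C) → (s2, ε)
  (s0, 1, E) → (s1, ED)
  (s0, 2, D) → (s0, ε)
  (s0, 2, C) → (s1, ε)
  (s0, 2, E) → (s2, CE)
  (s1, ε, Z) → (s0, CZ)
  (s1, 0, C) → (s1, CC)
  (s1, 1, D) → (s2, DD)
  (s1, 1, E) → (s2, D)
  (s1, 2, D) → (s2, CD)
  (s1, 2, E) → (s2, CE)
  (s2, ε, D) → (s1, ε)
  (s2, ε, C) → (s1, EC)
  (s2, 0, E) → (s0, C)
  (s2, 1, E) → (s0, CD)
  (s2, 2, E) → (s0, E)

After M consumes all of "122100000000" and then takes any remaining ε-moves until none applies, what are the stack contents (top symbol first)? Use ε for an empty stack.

(s0, 122100000000, Z) ⊢ (s1, 22100000000, EZ) ⊢ (s2, 2100000000, CEZ) ⊢ (s1, 2100000000, ECEZ) ⊢ (s2, 100000000, CECEZ) ⊢ (s1, 100000000, ECECEZ) ⊢ (s2, 00000000, DCECEZ) ⊢ (s1, 00000000, CECEZ) ⊢ (s1, 0000000, CCECEZ) ⊢ (s1, 000000, CCCECEZ) ⊢ (s1, 00000, CCCCECEZ) ⊢ (s1, 0000, CCCCCECEZ) ⊢ (s1, 000, CCCCCCECEZ) ⊢ (s1, 00, CCCCCCCECEZ) ⊢ (s1, 0, CCCCCCCCECEZ) ⊢ (s1, ε, CCCCCCCCCECEZ)
All input consumed in state s1 with stack CCCCCCCCCECEZ.

CCCCCCCCCECEZ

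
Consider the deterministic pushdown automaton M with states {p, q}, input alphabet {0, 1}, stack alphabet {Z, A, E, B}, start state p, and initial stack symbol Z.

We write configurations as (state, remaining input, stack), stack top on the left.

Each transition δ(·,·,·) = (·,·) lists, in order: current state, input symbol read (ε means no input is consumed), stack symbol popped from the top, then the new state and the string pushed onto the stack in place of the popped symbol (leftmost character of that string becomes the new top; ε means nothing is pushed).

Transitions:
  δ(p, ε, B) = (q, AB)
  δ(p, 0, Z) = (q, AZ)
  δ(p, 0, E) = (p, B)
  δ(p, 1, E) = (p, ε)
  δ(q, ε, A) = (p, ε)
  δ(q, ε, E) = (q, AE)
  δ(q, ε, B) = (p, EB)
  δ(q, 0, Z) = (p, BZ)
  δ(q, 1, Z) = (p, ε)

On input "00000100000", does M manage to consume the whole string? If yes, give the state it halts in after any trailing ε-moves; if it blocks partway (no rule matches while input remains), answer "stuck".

(p, 00000100000, Z) ⊢ (q, 0000100000, AZ) ⊢ (p, 0000100000, Z) ⊢ (q, 000100000, AZ) ⊢ (p, 000100000, Z) ⊢ (q, 00100000, AZ) ⊢ (p, 00100000, Z) ⊢ (q, 0100000, AZ) ⊢ (p, 0100000, Z) ⊢ (q, 100000, AZ) ⊢ (p, 100000, Z)
No transition for (p, 1, top Z); M blocks with input 100000 remaining.

stuck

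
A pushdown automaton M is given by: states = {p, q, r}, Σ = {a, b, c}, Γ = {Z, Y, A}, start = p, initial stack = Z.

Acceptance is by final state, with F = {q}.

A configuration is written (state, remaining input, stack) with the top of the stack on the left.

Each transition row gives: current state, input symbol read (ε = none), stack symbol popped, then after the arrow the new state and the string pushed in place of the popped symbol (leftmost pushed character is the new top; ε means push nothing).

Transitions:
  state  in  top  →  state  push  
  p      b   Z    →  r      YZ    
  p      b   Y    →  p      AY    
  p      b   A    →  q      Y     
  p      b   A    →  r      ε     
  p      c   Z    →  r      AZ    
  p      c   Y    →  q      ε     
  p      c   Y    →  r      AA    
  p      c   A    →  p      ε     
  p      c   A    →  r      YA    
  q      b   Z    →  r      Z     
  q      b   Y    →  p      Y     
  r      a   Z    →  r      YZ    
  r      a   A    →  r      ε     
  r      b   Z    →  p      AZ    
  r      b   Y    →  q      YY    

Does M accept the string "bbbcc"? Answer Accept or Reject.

Reject

No computation consumes all input and reaches a final state.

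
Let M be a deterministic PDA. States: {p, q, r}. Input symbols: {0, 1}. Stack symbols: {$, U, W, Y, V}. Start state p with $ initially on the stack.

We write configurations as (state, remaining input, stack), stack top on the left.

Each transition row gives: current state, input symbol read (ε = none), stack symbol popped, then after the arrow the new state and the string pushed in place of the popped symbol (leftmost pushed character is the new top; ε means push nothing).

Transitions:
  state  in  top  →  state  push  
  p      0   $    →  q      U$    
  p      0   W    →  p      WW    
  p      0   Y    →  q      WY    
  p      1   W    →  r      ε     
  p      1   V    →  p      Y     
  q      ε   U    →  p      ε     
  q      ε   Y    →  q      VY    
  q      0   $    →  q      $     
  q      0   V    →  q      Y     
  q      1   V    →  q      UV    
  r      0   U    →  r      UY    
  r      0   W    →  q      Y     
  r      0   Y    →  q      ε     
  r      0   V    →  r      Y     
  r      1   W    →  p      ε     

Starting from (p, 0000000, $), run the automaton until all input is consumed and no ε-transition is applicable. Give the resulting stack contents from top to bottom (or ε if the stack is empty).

$

(p, 0000000, $) ⊢ (q, 000000, U$) ⊢ (p, 000000, $) ⊢ (q, 00000, U$) ⊢ (p, 00000, $) ⊢ (q, 0000, U$) ⊢ (p, 0000, $) ⊢ (q, 000, U$) ⊢ (p, 000, $) ⊢ (q, 00, U$) ⊢ (p, 00, $) ⊢ (q, 0, U$) ⊢ (p, 0, $) ⊢ (q, ε, U$) ⊢ (p, ε, $)
All input consumed in state p with stack $.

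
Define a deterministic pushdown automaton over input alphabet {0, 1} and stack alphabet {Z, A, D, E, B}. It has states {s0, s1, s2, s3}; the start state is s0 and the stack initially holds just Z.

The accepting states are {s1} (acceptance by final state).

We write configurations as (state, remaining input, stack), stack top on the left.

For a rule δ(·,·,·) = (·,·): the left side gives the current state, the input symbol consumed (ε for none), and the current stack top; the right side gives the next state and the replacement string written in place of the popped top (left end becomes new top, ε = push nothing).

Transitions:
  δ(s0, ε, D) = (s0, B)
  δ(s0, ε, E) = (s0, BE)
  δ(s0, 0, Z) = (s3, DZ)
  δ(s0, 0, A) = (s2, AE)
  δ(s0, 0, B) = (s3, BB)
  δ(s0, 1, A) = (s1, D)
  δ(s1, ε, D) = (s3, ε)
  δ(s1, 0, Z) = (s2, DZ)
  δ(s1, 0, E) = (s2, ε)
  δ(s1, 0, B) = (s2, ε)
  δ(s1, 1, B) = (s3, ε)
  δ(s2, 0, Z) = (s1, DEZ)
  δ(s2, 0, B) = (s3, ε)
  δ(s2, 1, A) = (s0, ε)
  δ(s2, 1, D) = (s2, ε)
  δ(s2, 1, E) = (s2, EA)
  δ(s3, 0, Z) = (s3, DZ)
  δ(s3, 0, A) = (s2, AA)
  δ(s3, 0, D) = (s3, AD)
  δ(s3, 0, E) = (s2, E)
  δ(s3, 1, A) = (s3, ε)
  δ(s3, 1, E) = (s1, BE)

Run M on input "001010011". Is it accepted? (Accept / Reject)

Accept

(s0, 001010011, Z) ⊢ (s3, 01010011, DZ) ⊢ (s3, 1010011, ADZ) ⊢ (s3, 010011, DZ) ⊢ (s3, 10011, ADZ) ⊢ (s3, 0011, DZ) ⊢ (s3, 011, ADZ) ⊢ (s2, 11, AADZ) ⊢ (s0, 1, ADZ) ⊢ (s1, ε, DDZ)
All input consumed; state s1 ∈ F.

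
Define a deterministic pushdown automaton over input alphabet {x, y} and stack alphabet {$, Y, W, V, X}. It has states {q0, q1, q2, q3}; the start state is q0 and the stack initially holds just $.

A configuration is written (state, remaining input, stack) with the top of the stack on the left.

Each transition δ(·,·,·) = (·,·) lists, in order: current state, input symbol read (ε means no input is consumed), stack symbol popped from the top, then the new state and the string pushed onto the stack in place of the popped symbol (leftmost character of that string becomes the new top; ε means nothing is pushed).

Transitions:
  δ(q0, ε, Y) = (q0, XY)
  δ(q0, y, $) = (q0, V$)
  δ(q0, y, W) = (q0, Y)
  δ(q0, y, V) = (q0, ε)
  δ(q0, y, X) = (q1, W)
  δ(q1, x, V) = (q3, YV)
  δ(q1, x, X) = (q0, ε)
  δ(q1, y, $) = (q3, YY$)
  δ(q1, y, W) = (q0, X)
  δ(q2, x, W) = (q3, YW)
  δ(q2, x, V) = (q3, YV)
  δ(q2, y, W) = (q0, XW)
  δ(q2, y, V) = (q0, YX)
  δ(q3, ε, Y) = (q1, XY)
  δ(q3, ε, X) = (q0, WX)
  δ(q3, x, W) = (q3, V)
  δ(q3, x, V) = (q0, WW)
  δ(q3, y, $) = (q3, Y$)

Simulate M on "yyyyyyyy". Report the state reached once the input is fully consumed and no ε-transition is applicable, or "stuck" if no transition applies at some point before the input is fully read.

(q0, yyyyyyyy, $)
  read y, top $: go to q0, push V$ → (q0, yyyyyyy, V$)
  read y, top V: go to q0, push ε → (q0, yyyyyy, $)
  read y, top $: go to q0, push V$ → (q0, yyyyy, V$)
  read y, top V: go to q0, push ε → (q0, yyyy, $)
  read y, top $: go to q0, push V$ → (q0, yyy, V$)
  read y, top V: go to q0, push ε → (q0, yy, $)
  read y, top $: go to q0, push V$ → (q0, y, V$)
  read y, top V: go to q0, push ε → (q0, ε, $)
All input consumed; M is in state q0.

q0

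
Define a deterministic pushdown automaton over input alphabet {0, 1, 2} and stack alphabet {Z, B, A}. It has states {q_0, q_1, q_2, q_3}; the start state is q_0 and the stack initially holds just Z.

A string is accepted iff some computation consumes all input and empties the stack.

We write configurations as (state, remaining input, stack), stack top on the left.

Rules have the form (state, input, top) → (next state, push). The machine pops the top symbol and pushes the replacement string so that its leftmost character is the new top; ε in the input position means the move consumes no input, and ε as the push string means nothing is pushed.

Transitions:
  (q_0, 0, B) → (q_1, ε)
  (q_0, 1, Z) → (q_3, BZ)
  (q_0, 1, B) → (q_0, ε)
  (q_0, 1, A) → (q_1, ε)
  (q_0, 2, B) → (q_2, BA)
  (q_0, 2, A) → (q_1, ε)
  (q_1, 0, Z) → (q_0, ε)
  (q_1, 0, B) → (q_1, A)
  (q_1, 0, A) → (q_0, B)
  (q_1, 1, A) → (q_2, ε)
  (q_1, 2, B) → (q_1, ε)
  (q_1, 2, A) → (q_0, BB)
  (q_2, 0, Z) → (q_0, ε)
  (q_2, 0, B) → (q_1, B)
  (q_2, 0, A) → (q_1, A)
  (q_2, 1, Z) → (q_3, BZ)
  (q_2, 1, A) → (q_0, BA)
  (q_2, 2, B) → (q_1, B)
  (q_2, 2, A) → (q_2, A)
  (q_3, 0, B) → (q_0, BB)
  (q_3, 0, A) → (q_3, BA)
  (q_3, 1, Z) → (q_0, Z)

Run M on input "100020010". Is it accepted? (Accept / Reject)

Accept

(q_0, 100020010, Z) ⊢ (q_3, 00020010, BZ) ⊢ (q_0, 0020010, BBZ) ⊢ (q_1, 020010, BZ) ⊢ (q_1, 20010, AZ) ⊢ (q_0, 0010, BBZ) ⊢ (q_1, 010, BZ) ⊢ (q_1, 10, AZ) ⊢ (q_2, 0, Z) ⊢ (q_0, ε, ε)
All input consumed and the stack is empty.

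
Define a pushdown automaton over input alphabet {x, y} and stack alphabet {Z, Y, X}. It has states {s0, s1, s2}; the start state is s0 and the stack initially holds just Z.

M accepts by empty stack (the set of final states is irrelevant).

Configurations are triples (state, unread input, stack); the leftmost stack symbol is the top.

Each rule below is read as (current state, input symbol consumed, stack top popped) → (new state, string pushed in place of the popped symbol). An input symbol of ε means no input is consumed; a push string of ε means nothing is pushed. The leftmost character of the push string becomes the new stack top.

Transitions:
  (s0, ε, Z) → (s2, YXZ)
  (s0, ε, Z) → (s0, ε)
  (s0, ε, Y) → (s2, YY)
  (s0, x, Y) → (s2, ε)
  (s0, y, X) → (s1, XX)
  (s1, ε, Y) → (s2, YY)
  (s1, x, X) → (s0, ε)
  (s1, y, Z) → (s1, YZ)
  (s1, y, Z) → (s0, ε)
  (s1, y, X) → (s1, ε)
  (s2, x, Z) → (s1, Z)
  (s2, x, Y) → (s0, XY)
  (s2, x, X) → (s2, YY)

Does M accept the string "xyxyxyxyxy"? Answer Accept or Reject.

Reject

No computation consumes all input and empties the stack.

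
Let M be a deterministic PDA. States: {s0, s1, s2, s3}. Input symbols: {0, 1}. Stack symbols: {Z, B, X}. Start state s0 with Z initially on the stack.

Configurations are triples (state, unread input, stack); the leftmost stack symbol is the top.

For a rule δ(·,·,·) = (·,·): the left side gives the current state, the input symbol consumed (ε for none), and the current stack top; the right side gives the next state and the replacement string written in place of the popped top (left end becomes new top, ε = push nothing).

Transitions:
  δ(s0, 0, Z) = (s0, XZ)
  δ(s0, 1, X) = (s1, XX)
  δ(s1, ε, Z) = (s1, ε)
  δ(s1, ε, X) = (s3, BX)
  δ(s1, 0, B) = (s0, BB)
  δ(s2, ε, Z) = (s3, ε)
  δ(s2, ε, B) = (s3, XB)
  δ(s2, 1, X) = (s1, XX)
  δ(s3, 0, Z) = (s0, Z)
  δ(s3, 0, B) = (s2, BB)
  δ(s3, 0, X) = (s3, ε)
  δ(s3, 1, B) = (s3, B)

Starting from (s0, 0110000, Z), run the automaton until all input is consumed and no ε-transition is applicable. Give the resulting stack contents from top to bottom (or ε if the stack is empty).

(s0, 0110000, Z)
  read 0, top Z: go to s0, push XZ → (s0, 110000, XZ)
  read 1, top X: go to s1, push XX → (s1, 10000, XXZ)
  ε-move, top X: go to s3, push BX → (s3, 10000, BXXZ)
  read 1, top B: go to s3, push B → (s3, 0000, BXXZ)
  read 0, top B: go to s2, push BB → (s2, 000, BBXXZ)
  ε-move, top B: go to s3, push XB → (s3, 000, XBBXXZ)
  read 0, top X: go to s3, push ε → (s3, 00, BBXXZ)
  read 0, top B: go to s2, push BB → (s2, 0, BBBXXZ)
  ε-move, top B: go to s3, push XB → (s3, 0, XBBBXXZ)
  read 0, top X: go to s3, push ε → (s3, ε, BBBXXZ)
All input consumed in state s3 with stack BBBXXZ.

BBBXXZ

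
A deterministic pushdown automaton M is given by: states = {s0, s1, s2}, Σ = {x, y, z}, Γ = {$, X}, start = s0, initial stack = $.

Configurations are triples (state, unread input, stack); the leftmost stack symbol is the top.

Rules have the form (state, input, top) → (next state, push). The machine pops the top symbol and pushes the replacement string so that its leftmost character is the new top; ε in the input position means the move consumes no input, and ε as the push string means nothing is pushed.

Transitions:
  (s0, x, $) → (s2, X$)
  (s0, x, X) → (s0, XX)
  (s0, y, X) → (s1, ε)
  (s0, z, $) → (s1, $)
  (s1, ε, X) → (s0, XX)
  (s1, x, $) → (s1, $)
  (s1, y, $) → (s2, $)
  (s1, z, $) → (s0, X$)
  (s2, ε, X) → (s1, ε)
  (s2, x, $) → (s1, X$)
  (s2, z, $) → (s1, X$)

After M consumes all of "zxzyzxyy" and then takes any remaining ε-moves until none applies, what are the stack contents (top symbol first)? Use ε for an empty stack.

(s0, zxzyzxyy, $)
  read z, top $: go to s1, push $ → (s1, xzyzxyy, $)
  read x, top $: go to s1, push $ → (s1, zyzxyy, $)
  read z, top $: go to s0, push X$ → (s0, yzxyy, X$)
  read y, top X: go to s1, push ε → (s1, zxyy, $)
  read z, top $: go to s0, push X$ → (s0, xyy, X$)
  read x, top X: go to s0, push XX → (s0, yy, XX$)
  read y, top X: go to s1, push ε → (s1, y, X$)
  ε-move, top X: go to s0, push XX → (s0, y, XX$)
  read y, top X: go to s1, push ε → (s1, ε, X$)
  ε-move, top X: go to s0, push XX → (s0, ε, XX$)
All input consumed in state s0 with stack XX$.

XX$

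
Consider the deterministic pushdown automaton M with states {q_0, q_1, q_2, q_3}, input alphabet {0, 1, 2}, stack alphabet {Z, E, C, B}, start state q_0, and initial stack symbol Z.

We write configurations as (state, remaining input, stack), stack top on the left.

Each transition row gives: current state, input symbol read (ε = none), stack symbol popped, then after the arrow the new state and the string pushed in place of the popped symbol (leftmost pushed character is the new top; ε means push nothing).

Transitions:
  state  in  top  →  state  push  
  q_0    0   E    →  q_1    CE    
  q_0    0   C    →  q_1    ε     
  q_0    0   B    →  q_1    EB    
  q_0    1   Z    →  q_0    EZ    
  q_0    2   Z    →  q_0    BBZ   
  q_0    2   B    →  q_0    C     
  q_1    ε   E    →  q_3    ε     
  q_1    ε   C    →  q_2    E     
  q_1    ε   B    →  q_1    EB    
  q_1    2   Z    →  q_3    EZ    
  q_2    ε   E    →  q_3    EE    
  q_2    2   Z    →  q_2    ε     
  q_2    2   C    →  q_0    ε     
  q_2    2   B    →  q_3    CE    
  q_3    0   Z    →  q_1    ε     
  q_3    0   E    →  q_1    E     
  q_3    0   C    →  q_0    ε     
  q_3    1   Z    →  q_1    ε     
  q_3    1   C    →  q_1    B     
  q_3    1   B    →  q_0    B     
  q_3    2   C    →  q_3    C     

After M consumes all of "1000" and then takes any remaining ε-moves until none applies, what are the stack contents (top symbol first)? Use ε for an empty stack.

EZ

(q_0, 1000, Z) ⊢ (q_0, 000, EZ) ⊢ (q_1, 00, CEZ) ⊢ (q_2, 00, EEZ) ⊢ (q_3, 00, EEEZ) ⊢ (q_1, 0, EEEZ) ⊢ (q_3, 0, EEZ) ⊢ (q_1, ε, EEZ) ⊢ (q_3, ε, EZ)
All input consumed in state q_3 with stack EZ.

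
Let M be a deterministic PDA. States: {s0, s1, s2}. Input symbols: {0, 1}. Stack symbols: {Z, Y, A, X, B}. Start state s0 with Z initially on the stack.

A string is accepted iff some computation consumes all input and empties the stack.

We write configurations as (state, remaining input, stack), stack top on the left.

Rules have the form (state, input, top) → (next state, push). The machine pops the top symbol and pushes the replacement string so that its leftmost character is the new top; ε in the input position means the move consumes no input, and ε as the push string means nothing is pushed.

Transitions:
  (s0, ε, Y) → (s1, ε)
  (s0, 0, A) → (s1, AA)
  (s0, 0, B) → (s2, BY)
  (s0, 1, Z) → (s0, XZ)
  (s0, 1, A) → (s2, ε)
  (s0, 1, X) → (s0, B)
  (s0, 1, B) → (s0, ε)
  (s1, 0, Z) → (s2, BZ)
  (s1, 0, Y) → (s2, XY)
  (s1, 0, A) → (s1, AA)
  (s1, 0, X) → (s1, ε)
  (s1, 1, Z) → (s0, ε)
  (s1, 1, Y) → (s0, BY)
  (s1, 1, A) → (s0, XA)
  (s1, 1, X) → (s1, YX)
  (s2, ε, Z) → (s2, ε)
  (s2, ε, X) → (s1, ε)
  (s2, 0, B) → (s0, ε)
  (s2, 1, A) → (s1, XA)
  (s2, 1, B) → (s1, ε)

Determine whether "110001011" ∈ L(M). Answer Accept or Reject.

Accept

(s0, 110001011, Z)
  read 1, top Z: go to s0, push XZ → (s0, 10001011, XZ)
  read 1, top X: go to s0, push B → (s0, 0001011, BZ)
  read 0, top B: go to s2, push BY → (s2, 001011, BYZ)
  read 0, top B: go to s0, push ε → (s0, 01011, YZ)
  ε-move, top Y: go to s1, push ε → (s1, 01011, Z)
  read 0, top Z: go to s2, push BZ → (s2, 1011, BZ)
  read 1, top B: go to s1, push ε → (s1, 011, Z)
  read 0, top Z: go to s2, push BZ → (s2, 11, BZ)
  read 1, top B: go to s1, push ε → (s1, 1, Z)
  read 1, top Z: go to s0, push ε → (s0, ε, ε)
All input consumed and the stack is empty.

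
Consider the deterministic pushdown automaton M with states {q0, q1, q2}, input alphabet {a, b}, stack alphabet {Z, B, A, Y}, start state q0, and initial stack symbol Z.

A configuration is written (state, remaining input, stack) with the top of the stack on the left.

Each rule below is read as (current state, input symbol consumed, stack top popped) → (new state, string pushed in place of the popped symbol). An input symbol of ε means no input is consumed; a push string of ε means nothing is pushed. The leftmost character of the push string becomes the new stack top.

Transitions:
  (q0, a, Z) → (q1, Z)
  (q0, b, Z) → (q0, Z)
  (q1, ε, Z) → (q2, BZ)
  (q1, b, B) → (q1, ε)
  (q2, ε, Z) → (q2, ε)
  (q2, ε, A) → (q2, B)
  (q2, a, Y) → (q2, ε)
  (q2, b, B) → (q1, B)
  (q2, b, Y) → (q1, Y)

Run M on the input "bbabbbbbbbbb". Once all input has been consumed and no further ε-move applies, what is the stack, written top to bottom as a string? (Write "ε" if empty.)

(q0, bbabbbbbbbbb, Z)
  read b, top Z: go to q0, push Z → (q0, babbbbbbbbb, Z)
  read b, top Z: go to q0, push Z → (q0, abbbbbbbbb, Z)
  read a, top Z: go to q1, push Z → (q1, bbbbbbbbb, Z)
  ε-move, top Z: go to q2, push BZ → (q2, bbbbbbbbb, BZ)
  read b, top B: go to q1, push B → (q1, bbbbbbbb, BZ)
  read b, top B: go to q1, push ε → (q1, bbbbbbb, Z)
  ε-move, top Z: go to q2, push BZ → (q2, bbbbbbb, BZ)
  read b, top B: go to q1, push B → (q1, bbbbbb, BZ)
  read b, top B: go to q1, push ε → (q1, bbbbb, Z)
  ε-move, top Z: go to q2, push BZ → (q2, bbbbb, BZ)
  read b, top B: go to q1, push B → (q1, bbbb, BZ)
  read b, top B: go to q1, push ε → (q1, bbb, Z)
  ε-move, top Z: go to q2, push BZ → (q2, bbb, BZ)
  read b, top B: go to q1, push B → (q1, bb, BZ)
  read b, top B: go to q1, push ε → (q1, b, Z)
  ε-move, top Z: go to q2, push BZ → (q2, b, BZ)
  read b, top B: go to q1, push B → (q1, ε, BZ)
All input consumed in state q1 with stack BZ.

BZ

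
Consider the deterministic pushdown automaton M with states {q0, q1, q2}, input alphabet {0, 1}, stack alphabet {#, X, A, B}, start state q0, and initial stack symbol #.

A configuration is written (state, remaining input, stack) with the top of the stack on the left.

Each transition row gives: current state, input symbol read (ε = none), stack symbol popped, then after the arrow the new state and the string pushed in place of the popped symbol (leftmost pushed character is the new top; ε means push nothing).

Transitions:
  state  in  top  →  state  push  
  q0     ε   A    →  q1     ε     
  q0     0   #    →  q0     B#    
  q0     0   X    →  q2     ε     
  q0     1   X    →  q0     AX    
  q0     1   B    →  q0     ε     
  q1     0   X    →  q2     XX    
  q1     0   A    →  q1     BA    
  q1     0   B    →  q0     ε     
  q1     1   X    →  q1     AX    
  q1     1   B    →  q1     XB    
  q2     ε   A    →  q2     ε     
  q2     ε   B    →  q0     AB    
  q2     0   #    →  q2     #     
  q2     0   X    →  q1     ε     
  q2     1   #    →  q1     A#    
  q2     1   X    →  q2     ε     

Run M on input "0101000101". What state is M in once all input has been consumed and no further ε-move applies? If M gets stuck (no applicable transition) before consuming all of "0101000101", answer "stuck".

(q0, 0101000101, #) ⊢ (q0, 101000101, B#) ⊢ (q0, 01000101, #) ⊢ (q0, 1000101, B#) ⊢ (q0, 000101, #) ⊢ (q0, 00101, B#)
No transition for (q0, 0, top B); M blocks with input 00101 remaining.

stuck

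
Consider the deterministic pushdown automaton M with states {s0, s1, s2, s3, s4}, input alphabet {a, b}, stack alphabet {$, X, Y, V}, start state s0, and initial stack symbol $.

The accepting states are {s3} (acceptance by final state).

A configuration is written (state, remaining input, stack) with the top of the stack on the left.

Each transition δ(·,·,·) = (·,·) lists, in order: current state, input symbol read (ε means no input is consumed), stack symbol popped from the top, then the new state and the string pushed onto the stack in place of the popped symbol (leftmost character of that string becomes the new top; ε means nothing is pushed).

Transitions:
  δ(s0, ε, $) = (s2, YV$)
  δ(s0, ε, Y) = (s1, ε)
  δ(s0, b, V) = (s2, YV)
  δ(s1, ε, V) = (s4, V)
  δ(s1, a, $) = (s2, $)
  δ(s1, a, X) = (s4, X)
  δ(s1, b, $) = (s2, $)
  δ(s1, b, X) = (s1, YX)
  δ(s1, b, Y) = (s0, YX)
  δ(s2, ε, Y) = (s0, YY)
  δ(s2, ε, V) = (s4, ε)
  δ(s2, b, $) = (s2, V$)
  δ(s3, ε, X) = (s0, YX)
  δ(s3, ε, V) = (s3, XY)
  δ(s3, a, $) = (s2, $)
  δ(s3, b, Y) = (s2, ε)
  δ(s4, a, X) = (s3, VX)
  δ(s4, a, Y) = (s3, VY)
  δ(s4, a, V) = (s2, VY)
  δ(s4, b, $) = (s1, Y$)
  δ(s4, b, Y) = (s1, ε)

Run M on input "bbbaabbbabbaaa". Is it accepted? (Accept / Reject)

(s0, bbbaabbbabbaaa, $)
  ε-move, top $: go to s2, push YV$ → (s2, bbbaabbbabbaaa, YV$)
  ε-move, top Y: go to s0, push YY → (s0, bbbaabbbabbaaa, YYV$)
  ε-move, top Y: go to s1, push ε → (s1, bbbaabbbabbaaa, YV$)
  read b, top Y: go to s0, push YX → (s0, bbaabbbabbaaa, YXV$)
  ε-move, top Y: go to s1, push ε → (s1, bbaabbbabbaaa, XV$)
  read b, top X: go to s1, push YX → (s1, baabbbabbaaa, YXV$)
  read b, top Y: go to s0, push YX → (s0, aabbbabbaaa, YXXV$)
  ε-move, top Y: go to s1, push ε → (s1, aabbbabbaaa, XXV$)
  read a, top X: go to s4, push X → (s4, abbbabbaaa, XXV$)
  read a, top X: go to s3, push VX → (s3, bbbabbaaa, VXXV$)
  ε-move, top V: go to s3, push XY → (s3, bbbabbaaa, XYXXV$)
  ε-move, top X: go to s0, push YX → (s0, bbbabbaaa, YXYXXV$)
  ε-move, top Y: go to s1, push ε → (s1, bbbabbaaa, XYXXV$)
  read b, top X: go to s1, push YX → (s1, bbabbaaa, YXYXXV$)
  read b, top Y: go to s0, push YX → (s0, babbaaa, YXXYXXV$)
  ε-move, top Y: go to s1, push ε → (s1, babbaaa, XXYXXV$)
  read b, top X: go to s1, push YX → (s1, abbaaa, YXXYXXV$)
No transition applies at (s1, abbaaa, YXXYXXV$); input not fully consumed.

Reject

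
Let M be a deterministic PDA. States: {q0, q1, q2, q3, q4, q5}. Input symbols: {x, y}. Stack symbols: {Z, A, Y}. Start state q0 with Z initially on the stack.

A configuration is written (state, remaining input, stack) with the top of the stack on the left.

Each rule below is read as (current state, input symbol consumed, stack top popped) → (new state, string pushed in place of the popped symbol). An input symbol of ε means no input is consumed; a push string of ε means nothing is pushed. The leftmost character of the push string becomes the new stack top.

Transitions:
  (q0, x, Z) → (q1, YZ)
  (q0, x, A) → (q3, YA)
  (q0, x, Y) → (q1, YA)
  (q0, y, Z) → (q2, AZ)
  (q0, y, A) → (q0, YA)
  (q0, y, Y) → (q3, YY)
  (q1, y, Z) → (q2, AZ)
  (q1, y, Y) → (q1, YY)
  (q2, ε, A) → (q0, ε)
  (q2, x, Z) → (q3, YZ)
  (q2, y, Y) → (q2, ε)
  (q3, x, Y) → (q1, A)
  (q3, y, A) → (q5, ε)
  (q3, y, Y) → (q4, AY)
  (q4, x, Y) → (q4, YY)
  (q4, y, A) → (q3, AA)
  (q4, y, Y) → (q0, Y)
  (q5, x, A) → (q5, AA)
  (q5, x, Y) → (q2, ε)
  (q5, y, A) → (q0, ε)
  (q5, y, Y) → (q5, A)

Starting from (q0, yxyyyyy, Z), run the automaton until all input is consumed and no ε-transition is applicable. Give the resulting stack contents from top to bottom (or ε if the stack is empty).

(q0, yxyyyyy, Z)
  read y, top Z: go to q2, push AZ → (q2, xyyyyy, AZ)
  ε-move, top A: go to q0, push ε → (q0, xyyyyy, Z)
  read x, top Z: go to q1, push YZ → (q1, yyyyy, YZ)
  read y, top Y: go to q1, push YY → (q1, yyyy, YYZ)
  read y, top Y: go to q1, push YY → (q1, yyy, YYYZ)
  read y, top Y: go to q1, push YY → (q1, yy, YYYYZ)
  read y, top Y: go to q1, push YY → (q1, y, YYYYYZ)
  read y, top Y: go to q1, push YY → (q1, ε, YYYYYYZ)
All input consumed in state q1 with stack YYYYYYZ.

YYYYYYZ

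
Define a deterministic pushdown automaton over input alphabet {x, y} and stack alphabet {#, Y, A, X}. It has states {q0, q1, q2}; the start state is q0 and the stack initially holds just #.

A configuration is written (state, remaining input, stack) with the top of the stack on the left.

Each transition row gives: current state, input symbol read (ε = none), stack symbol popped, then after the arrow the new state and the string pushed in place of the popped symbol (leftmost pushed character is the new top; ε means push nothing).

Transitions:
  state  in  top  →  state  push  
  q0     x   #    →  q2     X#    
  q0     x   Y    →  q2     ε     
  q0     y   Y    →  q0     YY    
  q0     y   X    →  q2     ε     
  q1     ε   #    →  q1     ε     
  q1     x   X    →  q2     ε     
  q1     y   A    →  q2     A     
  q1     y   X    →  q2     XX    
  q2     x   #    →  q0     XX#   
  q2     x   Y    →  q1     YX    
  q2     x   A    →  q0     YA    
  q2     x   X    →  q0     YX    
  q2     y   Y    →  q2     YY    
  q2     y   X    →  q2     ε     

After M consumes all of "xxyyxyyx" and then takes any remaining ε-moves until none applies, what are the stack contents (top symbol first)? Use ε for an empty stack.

(q0, xxyyxyyx, #)
  read x, top #: go to q2, push X# → (q2, xyyxyyx, X#)
  read x, top X: go to q0, push YX → (q0, yyxyyx, YX#)
  read y, top Y: go to q0, push YY → (q0, yxyyx, YYX#)
  read y, top Y: go to q0, push YY → (q0, xyyx, YYYX#)
  read x, top Y: go to q2, push ε → (q2, yyx, YYX#)
  read y, top Y: go to q2, push YY → (q2, yx, YYYX#)
  read y, top Y: go to q2, push YY → (q2, x, YYYYX#)
  read x, top Y: go to q1, push YX → (q1, ε, YXYYYX#)
All input consumed in state q1 with stack YXYYYX#.

YXYYYX#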